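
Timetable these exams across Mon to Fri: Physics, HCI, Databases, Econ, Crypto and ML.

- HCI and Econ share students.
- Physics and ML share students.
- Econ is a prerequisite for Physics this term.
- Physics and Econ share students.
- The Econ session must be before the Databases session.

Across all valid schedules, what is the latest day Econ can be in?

Downstream work caps Econ at Thu.
Econ at Thu is achievable: HCI=Mon, Crypto=Mon, ML=Mon, Databases=Fri, Econ=Thu, Physics=Fri.

Thu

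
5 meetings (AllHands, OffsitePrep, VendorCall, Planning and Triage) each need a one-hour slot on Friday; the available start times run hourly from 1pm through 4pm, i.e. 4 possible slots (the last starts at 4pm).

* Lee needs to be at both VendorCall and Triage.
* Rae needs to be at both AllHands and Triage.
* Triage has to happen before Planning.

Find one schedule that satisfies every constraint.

Planning -> 2pm, VendorCall -> 2pm, AllHands -> 2pm, Triage -> 1pm, OffsitePrep -> 1pm

Checking: Triage(1pm) before Planning(2pm); VendorCall(2pm) != Triage(1pm); AllHands(2pm) != Triage(1pm).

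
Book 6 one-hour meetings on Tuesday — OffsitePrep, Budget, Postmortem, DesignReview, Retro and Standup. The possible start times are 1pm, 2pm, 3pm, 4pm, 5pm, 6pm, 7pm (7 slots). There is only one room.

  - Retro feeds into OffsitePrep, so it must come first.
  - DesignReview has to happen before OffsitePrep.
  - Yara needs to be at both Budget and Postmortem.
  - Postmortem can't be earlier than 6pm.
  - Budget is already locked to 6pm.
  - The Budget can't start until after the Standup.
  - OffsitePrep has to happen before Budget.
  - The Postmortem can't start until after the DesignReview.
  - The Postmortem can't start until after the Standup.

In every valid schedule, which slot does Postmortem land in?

Postmortem's window is 6pm–7pm.
Budget is fixed at 6pm, and Postmortem can't share a slot with Budget.
So Postmortem must be 7pm.

7pm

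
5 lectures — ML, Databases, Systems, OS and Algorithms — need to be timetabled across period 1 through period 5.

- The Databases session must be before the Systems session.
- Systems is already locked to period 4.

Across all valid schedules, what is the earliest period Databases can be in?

period 1

Downstream work caps Databases at period 3.
Databases at period 1 is achievable: OS -> period 1; Databases -> period 1; Algorithms -> period 1; ML -> period 1; Systems -> period 4.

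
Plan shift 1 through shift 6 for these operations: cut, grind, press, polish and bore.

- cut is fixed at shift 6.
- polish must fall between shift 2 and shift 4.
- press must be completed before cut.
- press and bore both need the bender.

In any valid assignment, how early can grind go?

grind at shift 1 is achievable: grind in shift 1, bore in shift 2, cut in shift 6, polish in shift 2, press in shift 1.

shift 1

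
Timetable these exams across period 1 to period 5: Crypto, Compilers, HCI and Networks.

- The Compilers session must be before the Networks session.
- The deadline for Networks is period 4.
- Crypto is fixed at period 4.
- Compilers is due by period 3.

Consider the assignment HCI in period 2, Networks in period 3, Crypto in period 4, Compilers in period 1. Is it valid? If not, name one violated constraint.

Crypto is fixed at period 4 — holds.
The Compilers session must be before the Networks session — holds.
Compilers is due by period 3 — holds.
The deadline for Networks is period 4 — holds.

Valid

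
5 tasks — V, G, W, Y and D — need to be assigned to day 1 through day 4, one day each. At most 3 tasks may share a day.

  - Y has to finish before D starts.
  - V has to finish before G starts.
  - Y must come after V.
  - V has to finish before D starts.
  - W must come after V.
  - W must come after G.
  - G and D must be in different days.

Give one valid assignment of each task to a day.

Y in day 2, W in day 3, D in day 3, V in day 1, G in day 2

Checking: V(day 1) before Y(day 2); Y(day 2) before D(day 3); G(day 2) before W(day 3); V(day 1) before D(day 3); V(day 1) before G(day 2); V(day 1) before W(day 3); G(day 2) != D(day 3); max 2 per day (cap 3).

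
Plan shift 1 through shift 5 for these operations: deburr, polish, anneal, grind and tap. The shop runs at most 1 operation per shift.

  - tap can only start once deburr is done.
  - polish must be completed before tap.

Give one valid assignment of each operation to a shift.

polish -> shift 2; anneal -> shift 4; tap -> shift 3; deburr -> shift 1; grind -> shift 5

Checking: deburr(shift 1) before tap(shift 3); polish(shift 2) before tap(shift 3); max 1 per shift (cap 1).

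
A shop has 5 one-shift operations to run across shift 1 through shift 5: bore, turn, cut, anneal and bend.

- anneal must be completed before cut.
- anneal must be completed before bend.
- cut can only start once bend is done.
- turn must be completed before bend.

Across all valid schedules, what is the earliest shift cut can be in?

shift 3

Precedence pushes cut to at least shift 3.
cut at shift 3 is achievable: anneal=shift 1, cut=shift 3, bend=shift 2, bore=shift 1, turn=shift 1.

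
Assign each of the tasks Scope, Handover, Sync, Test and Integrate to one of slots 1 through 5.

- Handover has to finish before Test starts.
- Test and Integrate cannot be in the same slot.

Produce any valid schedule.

Test -> 2; Sync -> 1; Integrate -> 1; Handover -> 1; Scope -> 1

Checking: Handover(1) before Test(2); Test(2) != Integrate(1).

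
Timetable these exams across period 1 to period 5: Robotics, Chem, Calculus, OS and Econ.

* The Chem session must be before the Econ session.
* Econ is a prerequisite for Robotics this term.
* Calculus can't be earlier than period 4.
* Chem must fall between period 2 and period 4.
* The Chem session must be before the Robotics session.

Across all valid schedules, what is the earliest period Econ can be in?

period 3

Precedence pushes Econ to at least period 3; downstream work caps Econ at period 4.
Econ at period 3 is achievable: Calculus in period 4; Econ in period 3; Chem in period 2; OS in period 1; Robotics in period 4.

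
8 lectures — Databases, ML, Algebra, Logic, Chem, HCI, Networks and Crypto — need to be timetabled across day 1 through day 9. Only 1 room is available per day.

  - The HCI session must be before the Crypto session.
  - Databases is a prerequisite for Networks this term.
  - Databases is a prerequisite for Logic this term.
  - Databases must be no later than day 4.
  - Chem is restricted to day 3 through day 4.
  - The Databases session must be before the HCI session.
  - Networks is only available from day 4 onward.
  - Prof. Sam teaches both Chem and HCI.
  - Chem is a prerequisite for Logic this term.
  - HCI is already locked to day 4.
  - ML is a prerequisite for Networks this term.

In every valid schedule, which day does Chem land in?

day 3

Chem's window is day 3–day 4.
HCI is fixed at day 4, and Chem can't share a day with HCI.
So Chem must be day 3.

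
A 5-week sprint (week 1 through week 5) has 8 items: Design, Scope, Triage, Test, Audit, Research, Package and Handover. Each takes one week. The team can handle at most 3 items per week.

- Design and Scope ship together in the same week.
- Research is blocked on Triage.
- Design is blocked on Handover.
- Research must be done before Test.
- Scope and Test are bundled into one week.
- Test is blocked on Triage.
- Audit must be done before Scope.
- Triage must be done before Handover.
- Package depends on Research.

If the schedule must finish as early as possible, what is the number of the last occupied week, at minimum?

The precedence chain requires at least 3 distinct weeks.
With at most 3 per week and 8 work items, at least 3 weeks are needed.
Could 3 weeks be enough, i.e. nothing placed later than week 3? No: Handover must come after Triage (at week 1 or later) → {week 2, week 3}; Triage must come before Handover (at week 3 or earlier) → {week 1, week 2}; Scope must come after Audit (at week 1 or later) → {week 2, week 3}; Package must come after Research (at week 1 or later) → {week 2, week 3}; Research must come before Package (at week 3 or earlier) → {week 1, week 2}; Test must come after Triage (at week 1 or later) → {week 2, week 3}; Design must come after Handover (at week 2 or later) → {week 3}; Research must come after Triage (at week 1 or later) → {week 2}; Scope must be in the same week as Design (in {week 3}) → {week 3}; Package must come after Research (at week 2 or later) → {week 3}; Test must come after Research (at week 2 or later) → {week 3}; that puts Design, Scope, Test and Package all in week 3 — more than 3 per week.
So 3 weeks is not enough.
4 works (last occupied week: week 4): for example Design -> week 3, Package -> week 4, Test -> week 3, Handover -> week 2, Scope -> week 3, Triage -> week 1, Research -> week 2, Audit -> week 1.

4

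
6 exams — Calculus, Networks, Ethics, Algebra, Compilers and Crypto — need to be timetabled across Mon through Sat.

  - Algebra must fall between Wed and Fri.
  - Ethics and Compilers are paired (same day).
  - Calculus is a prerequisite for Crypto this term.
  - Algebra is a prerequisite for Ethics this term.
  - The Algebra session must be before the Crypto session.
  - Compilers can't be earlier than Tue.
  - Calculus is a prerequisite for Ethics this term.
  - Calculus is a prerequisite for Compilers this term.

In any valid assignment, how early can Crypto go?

Precedence pushes Crypto to at least Thu.
Crypto at Thu is achievable: Calculus in Mon; Compilers in Thu; Algebra in Wed; Networks in Mon; Crypto in Thu; Ethics in Thu.

Thu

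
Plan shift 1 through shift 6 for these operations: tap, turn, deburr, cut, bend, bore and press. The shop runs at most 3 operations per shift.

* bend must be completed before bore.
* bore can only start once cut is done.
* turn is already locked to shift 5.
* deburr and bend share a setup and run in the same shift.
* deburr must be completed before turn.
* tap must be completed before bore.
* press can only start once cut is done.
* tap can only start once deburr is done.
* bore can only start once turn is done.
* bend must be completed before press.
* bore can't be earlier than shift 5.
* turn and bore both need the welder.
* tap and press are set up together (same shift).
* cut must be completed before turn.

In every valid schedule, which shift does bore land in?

bore's window is shift 5–shift 6.
turn is fixed at shift 5, and bore can't share a shift with turn.
So bore must be shift 6.

shift 6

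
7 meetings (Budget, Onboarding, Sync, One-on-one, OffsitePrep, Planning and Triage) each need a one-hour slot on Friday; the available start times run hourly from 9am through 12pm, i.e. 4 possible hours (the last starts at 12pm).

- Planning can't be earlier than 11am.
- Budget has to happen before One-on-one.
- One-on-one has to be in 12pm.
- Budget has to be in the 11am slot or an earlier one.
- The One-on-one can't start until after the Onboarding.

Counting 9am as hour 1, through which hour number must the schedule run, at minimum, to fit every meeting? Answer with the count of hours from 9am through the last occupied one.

The precedence chain requires at least 2 distinct hours.
One-on-one can't be placed before 12pm — that is hour 4 counting from 9am — so the schedule must run through at least 4 hours.
4 works (last occupied hour: 12pm): for example Budget -> 9am; Planning -> 11am; One-on-one -> 12pm; Onboarding -> 9am; Triage -> 9am; OffsitePrep -> 9am; Sync -> 9am.

4 hours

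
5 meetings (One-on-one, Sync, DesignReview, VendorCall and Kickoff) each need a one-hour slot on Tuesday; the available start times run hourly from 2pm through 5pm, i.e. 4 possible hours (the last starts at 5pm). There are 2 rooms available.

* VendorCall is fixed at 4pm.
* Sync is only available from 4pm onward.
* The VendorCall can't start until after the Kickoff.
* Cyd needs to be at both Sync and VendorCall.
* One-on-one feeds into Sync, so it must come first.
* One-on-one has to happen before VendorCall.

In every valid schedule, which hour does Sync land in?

Sync's window is 4pm–5pm.
VendorCall is fixed at 4pm, and Sync can't share a hour with VendorCall.
So Sync must be 5pm.

5pm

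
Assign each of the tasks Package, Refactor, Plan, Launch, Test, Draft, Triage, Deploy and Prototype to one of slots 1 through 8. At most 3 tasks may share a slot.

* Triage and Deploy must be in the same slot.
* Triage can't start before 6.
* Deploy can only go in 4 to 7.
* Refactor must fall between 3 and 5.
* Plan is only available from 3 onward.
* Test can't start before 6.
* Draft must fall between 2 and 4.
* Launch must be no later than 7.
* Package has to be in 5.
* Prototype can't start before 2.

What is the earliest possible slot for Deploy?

6

Deploy is available from 4; Deploy must be in the same slot as Triage, which can't be before 6, so Deploy is at least 6; Deploy's own window allows nothing later than 7.
Deploy at 6 is achievable: Package=5, Triage=6, Deploy=6, Prototype=2, Launch=1, Refactor=3, Test=6, Draft=2, Plan=3.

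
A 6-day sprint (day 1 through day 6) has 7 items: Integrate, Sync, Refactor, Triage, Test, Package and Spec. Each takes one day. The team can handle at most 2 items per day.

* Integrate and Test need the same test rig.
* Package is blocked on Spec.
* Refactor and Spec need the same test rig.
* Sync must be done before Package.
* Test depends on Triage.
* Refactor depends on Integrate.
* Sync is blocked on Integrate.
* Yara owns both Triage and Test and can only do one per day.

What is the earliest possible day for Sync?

day 2

Precedence pushes Sync to at least day 2; downstream work caps Sync at day 5.
Sync at day 2 is achievable: Test in day 4; Spec in day 1; Integrate in day 1; Triage in day 3; Package in day 3; Refactor in day 2; Sync in day 2.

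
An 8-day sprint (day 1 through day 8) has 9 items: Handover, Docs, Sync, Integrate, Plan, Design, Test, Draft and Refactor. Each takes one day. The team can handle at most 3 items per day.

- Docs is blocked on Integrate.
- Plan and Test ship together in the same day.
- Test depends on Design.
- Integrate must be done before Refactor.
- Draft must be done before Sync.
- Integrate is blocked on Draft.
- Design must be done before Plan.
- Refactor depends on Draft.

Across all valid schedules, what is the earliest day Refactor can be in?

Precedence pushes Refactor to at least day 3.
Refactor at day 3 is achievable: Integrate in day 2; Sync in day 2; Refactor in day 3; Design in day 1; Test in day 4; Plan in day 4; Handover in day 1; Draft in day 1; Docs in day 3.

day 3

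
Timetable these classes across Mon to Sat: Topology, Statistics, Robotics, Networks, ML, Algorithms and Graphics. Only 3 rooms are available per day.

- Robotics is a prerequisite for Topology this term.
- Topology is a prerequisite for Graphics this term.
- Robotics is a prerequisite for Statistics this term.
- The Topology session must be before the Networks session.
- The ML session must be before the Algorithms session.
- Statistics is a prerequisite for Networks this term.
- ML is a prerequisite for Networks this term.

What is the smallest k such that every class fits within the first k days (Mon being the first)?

3

The precedence chain requires at least 3 distinct days.
With at most 3 per day and 7 classes, at least 3 days are needed.
3 works (last occupied day: Wed): for example Robotics=Mon; Algorithms=Tue; Graphics=Wed; Networks=Wed; Topology=Tue; Statistics=Tue; ML=Mon.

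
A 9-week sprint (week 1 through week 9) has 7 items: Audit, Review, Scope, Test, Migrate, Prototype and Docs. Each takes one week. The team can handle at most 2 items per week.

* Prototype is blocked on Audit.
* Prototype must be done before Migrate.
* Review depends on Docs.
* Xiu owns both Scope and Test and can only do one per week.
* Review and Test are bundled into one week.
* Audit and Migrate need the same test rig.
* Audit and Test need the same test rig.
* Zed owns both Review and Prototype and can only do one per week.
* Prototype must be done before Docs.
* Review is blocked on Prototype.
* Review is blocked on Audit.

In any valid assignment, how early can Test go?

week 4

Test must be in the same week as Review, which can't be before week 4, so Test is at least week 4.
Test at week 4 is achievable: Test in week 4, Scope in week 1, Audit in week 1, Docs in week 3, Prototype in week 2, Migrate in week 3, Review in week 4.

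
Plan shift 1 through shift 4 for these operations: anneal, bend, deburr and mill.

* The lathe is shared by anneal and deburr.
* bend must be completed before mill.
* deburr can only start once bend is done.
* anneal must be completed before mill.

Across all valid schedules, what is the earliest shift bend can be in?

Downstream work caps bend at shift 3.
bend at shift 1 is achievable: mill -> shift 2, anneal -> shift 1, deburr -> shift 2, bend -> shift 1.

shift 1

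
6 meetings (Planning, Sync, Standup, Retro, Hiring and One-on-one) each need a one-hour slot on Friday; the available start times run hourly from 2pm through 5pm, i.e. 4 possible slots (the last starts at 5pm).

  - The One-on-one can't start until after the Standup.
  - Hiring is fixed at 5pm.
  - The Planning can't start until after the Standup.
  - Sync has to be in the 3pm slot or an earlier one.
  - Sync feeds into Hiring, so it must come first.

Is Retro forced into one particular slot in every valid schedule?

Retro can be 2pm (e.g. Sync in 2pm; Standup in 2pm; Hiring in 5pm; Planning in 3pm; One-on-one in 3pm; Retro in 2pm) or 3pm (e.g. Standup in 2pm, Planning in 3pm, Sync in 2pm, Hiring in 5pm, One-on-one in 3pm, Retro in 3pm).

No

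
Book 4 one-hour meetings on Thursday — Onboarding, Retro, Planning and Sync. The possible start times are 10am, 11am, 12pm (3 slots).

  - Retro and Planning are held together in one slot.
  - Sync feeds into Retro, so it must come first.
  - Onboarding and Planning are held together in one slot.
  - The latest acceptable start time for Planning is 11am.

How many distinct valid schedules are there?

1

Enumerating: Retro -> 11am, Onboarding -> 11am, Sync -> 10am, Planning -> 11am.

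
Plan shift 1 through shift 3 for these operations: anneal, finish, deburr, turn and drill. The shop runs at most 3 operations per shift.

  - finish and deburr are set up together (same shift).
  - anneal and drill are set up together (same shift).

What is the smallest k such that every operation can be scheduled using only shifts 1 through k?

2

With at most 3 per shift and 5 operations, at least 2 shifts are needed.
2 works (last occupied shift: shift 2): for example anneal=shift 1; drill=shift 1; finish=shift 2; deburr=shift 2; turn=shift 1.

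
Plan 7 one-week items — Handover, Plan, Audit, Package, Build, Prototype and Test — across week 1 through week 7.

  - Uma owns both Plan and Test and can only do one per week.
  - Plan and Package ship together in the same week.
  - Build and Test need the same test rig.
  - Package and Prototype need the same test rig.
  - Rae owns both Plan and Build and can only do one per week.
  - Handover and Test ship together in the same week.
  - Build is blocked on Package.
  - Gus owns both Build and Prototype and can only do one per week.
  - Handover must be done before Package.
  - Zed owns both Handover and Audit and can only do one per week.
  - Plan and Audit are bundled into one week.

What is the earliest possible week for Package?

Precedence pushes Package to at least week 2; downstream work caps Package at week 6.
Package at week 2 is achievable: Prototype -> week 1; Package -> week 2; Audit -> week 2; Build -> week 3; Test -> week 1; Handover -> week 1; Plan -> week 2.

week 2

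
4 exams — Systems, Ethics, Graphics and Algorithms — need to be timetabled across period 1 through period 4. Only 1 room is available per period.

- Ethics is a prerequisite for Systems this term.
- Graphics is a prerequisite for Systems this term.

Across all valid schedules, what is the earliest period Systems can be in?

period 3

Precedence pushes Systems to at least period 2.
Systems at period 3 is achievable: Ethics -> period 1; Graphics -> period 2; Algorithms -> period 4; Systems -> period 3.
Nothing earlier works — the capacity limit rule out every period before period 3.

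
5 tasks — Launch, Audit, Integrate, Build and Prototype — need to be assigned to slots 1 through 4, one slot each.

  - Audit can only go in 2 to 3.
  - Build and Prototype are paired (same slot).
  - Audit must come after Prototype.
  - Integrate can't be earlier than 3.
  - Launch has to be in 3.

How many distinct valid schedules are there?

Splitting on Audit: it can be 2 (2), 3 (4). Listing each branch's schedules as (Launch, Integrate, Build, Prototype):
Audit=2: (3,3,1,1) (3,4,1,1) — 2.
Audit=3: (3,3,1,1) (3,3,2,2) (3,4,1,1) (3,4,2,2) — 4.
Summing: 2 + 4 = 6.

6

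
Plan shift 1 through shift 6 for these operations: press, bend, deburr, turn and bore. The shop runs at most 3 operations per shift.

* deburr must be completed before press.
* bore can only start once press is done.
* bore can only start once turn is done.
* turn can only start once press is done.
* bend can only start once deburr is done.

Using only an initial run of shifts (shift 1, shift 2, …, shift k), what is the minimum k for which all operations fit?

4

The precedence chain requires at least 4 distinct shifts.
With at most 3 per shift and 5 operations, at least 2 shifts are needed.
4 works (last occupied shift: shift 4): for example bore=shift 4; turn=shift 3; deburr=shift 1; bend=shift 2; press=shift 2.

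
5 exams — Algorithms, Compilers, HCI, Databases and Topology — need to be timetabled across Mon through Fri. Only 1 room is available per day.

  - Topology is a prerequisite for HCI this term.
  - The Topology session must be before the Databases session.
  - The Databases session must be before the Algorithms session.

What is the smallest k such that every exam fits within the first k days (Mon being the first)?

5

The precedence chain requires at least 3 distinct days.
With at most 1 per day and 5 exams, at least 5 days are needed.
5 works (last occupied day: Fri): for example Topology=Mon, Algorithms=Wed, Databases=Tue, Compilers=Fri, HCI=Thu.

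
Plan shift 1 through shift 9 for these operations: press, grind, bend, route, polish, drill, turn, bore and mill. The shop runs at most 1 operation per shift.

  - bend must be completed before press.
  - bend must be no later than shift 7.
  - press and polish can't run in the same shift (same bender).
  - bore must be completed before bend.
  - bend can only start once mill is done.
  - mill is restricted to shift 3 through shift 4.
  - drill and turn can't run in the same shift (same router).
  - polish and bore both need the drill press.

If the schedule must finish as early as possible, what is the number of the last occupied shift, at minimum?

shift 9

The precedence chain requires at least 3 distinct shifts.
With at most 1 per shift and 9 operations, at least 9 shifts are needed.
Propagating the time windows through the other constraints, press can't land before shift 5, so the schedule must run through at least shift 5.
9 works (last occupied shift: shift 9): for example route -> shift 6, grind -> shift 2, press -> shift 5, polish -> shift 7, turn -> shift 9, bore -> shift 1, bend -> shift 4, drill -> shift 8, mill -> shift 3.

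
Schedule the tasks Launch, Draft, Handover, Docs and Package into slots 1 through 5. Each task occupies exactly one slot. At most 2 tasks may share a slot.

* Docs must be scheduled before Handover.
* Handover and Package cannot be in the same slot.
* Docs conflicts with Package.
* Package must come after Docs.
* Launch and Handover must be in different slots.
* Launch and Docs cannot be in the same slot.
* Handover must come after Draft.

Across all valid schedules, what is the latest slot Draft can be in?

4

Downstream work caps Draft at 4.
Draft at 4 is achievable: Package in 2, Handover in 5, Launch in 2, Draft in 4, Docs in 1.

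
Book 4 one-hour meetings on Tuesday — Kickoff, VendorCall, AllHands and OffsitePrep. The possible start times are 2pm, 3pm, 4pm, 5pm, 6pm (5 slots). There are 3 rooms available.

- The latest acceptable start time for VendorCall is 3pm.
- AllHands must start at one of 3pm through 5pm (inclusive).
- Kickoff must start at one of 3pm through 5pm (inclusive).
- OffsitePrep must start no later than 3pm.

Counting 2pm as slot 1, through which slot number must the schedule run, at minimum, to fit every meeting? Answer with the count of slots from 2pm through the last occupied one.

With at most 3 per slot and 4 meetings, at least 2 slots are needed.
Kickoff can't be placed before 3pm — that is slot 2 counting from 2pm — so the schedule must run through at least 2 slots.
2 works (last occupied slot: 3pm): for example OffsitePrep -> 2pm, VendorCall -> 2pm, Kickoff -> 3pm, AllHands -> 3pm.

2 slots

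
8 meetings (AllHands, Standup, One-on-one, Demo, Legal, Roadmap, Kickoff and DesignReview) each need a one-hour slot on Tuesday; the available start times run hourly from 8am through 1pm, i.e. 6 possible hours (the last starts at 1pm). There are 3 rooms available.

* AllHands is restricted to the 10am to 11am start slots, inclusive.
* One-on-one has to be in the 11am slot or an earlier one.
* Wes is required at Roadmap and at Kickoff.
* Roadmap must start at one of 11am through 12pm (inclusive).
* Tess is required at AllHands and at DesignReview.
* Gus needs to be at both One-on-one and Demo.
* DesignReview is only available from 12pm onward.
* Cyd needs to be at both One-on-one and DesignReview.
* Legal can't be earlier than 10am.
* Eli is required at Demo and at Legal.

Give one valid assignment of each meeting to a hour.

DesignReview=12pm; One-on-one=8am; Demo=9am; Roadmap=11am; AllHands=10am; Kickoff=8am; Standup=8am; Legal=10am

Checking: One-on-one(8am) != Demo(9am); One-on-one(8am) != DesignReview(12pm); Demo(9am) != Legal(10am); Roadmap(11am) != Kickoff(8am); AllHands(10am) != DesignReview(12pm); DesignReview=12pm in [12pm,1pm]; Roadmap=11am in [11am,12pm]; AllHands=10am in [10am,11am]; One-on-one=8am in [8am,11am]; Legal=10am in [10am,1pm]; max 3 per hour (cap 3).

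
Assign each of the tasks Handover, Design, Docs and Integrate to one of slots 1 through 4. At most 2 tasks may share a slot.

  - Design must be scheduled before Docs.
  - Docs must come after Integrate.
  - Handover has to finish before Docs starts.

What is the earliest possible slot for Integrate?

1

Downstream work caps Integrate at 3.
Integrate at 1 is achievable: Docs -> 3, Integrate -> 1, Design -> 2, Handover -> 1.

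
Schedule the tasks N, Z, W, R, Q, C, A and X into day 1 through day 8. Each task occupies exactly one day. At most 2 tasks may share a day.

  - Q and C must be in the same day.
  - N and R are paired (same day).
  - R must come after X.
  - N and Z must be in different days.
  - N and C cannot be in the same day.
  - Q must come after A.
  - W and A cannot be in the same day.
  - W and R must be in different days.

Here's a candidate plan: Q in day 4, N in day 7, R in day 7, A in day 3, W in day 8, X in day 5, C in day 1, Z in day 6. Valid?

No — it violates: Q and C must be in the same day

At most 2 tasks may share a day — holds.
Q must come after A — holds.
N and C cannot be in the same day — holds.
Q and C must be in the same day — violated.
W and A cannot be in the same day — holds.
W and R must be in different days — holds.
N and Z must be in different days — holds.
R must come after X — holds.
N and R are paired (same day) — holds.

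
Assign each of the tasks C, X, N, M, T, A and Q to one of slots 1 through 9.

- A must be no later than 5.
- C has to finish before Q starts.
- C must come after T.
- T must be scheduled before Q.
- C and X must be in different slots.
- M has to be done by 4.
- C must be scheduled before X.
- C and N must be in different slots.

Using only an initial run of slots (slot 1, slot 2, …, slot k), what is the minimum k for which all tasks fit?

The precedence chain requires at least 3 distinct slots.
3 works (last occupied slot: 3): for example Q=3, N=1, M=1, X=3, T=1, A=1, C=2.

3 slots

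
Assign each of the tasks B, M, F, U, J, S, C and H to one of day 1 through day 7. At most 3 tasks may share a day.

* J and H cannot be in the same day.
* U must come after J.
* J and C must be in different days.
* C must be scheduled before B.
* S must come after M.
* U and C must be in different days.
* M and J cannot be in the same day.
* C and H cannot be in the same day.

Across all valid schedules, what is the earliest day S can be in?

Precedence pushes S to at least day 2.
S at day 2 is achievable: U -> day 3; B -> day 2; J -> day 2; C -> day 1; F -> day 1; M -> day 1; H -> day 3; S -> day 2.

day 2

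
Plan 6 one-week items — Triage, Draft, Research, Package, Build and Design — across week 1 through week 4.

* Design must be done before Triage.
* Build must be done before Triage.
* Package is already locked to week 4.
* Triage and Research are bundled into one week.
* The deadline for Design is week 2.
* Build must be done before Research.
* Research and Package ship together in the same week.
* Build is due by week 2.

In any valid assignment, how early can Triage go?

week 4

Triage must be in the same week as Package, which can't be before week 4, so Triage is at least week 4.
Triage at week 4 is achievable: Research -> week 4; Build -> week 1; Design -> week 1; Draft -> week 1; Triage -> week 4; Package -> week 4.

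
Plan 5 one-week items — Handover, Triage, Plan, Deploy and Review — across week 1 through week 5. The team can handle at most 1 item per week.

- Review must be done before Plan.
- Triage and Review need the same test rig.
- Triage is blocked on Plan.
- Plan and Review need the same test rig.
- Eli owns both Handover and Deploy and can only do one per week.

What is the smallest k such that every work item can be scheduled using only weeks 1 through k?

The precedence chain requires at least 3 distinct weeks.
With at most 1 per week and 5 work items, at least 5 weeks are needed.
5 works (last occupied week: week 5): for example Plan in week 2; Deploy in week 5; Handover in week 4; Review in week 1; Triage in week 3.

5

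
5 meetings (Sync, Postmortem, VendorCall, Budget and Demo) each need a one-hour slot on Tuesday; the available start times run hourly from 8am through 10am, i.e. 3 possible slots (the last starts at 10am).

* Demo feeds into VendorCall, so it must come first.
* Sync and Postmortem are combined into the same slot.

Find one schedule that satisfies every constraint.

Demo in 8am, Sync in 8am, Budget in 8am, Postmortem in 8am, VendorCall in 9am

Checking: Demo(8am) before VendorCall(9am); Sync = Postmortem = 8am.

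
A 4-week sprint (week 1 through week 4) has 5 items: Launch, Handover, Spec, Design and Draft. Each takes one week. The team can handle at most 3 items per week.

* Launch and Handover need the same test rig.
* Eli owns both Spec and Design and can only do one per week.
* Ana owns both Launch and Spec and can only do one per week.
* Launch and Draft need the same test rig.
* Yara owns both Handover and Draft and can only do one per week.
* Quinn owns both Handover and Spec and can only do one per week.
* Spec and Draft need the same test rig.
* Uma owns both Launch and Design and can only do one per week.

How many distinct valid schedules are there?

48

Splitting on Launch: it can be week 1 (12), week 2 (12), week 3 (12), week 4 (12). Listing each branch's schedules as (Handover, Spec, Design, Draft) by week number:
Launch=week 1: (2,3,2,4) (2,3,4,4) (2,4,2,3) (2,4,3,3) (3,2,3,4) (3,2,4,4) (3,4,2,2) (3,4,3,2) (4,2,3,3) (4,2,4,3) (4,3,2,2) (4,3,4,2) — 12.
Launch=week 2: (1,3,1,4) (1,3,4,4) (1,4,1,3) (1,4,3,3) (3,1,3,4) (3,1,4,4) (3,4,1,1) (3,4,3,1) (4,1,3,3) (4,1,4,3) (4,3,1,1) (4,3,4,1) — 12.
Launch=week 3: (1,2,1,4) (1,2,4,4) (1,4,1,2) (1,4,2,2) (2,1,2,4) (2,1,4,4) (2,4,1,1) (2,4,2,1) (4,1,2,2) (4,1,4,2) (4,2,1,1) (4,2,4,1) — 12.
Launch=week 4: (1,2,1,3) (1,2,3,3) (1,3,1,2) (1,3,2,2) (2,1,2,3) (2,1,3,3) (2,3,1,1) (2,3,2,1) (3,1,2,2) (3,1,3,2) (3,2,1,1) (3,2,3,1) — 12.
Summing: 12 + 12 + 12 + 12 = 48.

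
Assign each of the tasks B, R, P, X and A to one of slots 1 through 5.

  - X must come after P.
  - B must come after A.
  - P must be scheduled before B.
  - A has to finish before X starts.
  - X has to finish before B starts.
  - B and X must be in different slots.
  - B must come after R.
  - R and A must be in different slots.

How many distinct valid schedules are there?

53

Splitting on B: it can be 3 (1), 4 (10), 5 (42). Listing each branch's schedules as (R, P, X, A):
B=3: (2,1,2,1) — 1.
B=4: (1,1,3,2) (1,2,3,2) (2,1,2,1) (2,1,3,1) (2,2,3,1) (3,1,2,1) (3,1,3,1) (3,1,3,2) (3,2,3,1) (3,2,3,2) — 10.
B=5: (1,1,3,2) (1,1,4,2) (1,1,4,3) (1,2,3,2) (1,2,4,2) (1,2,4,3) (1,3,4,2) (1,3,4,3) (2,1,2,1) (2,1,3,1) (2,1,4,1) (2,1,4,3) (2,2,3,1) (2,2,4,1) (2,2,4,3) (2,3,4,1) (2,3,4,3) (3,1,2,1) (3,1,3,1) (3,1,3,2) (3,1,4,1) (3,1,4,2) (3,2,3,1) (3,2,3,2) (3,2,4,1) (3,2,4,2) (3,3,4,1) (3,3,4,2) (4,1,2,1) (4,1,3,1) (4,1,3,2) (4,1,4,1) (4,1,4,2) (4,1,4,3) (4,2,3,1) (4,2,3,2) (4,2,4,1) (4,2,4,2) (4,2,4,3) (4,3,4,1) (4,3,4,2) (4,3,4,3) — 42.
Summing: 1 + 10 + 42 = 53.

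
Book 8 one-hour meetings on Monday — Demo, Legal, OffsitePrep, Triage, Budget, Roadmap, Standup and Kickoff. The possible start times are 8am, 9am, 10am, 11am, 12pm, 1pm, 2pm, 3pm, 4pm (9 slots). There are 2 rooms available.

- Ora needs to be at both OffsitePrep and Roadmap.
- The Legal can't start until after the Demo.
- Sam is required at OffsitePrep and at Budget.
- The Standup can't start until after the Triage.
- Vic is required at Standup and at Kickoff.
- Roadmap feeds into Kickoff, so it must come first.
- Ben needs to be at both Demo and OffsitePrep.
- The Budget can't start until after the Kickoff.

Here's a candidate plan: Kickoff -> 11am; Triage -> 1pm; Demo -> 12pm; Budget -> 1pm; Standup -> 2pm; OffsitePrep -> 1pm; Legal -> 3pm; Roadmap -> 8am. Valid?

Ora needs to be at both OffsitePrep and Roadmap — holds.
The Budget can't start until after the Kickoff — holds.
Ben needs to be at both Demo and OffsitePrep — holds.
Sam is required at OffsitePrep and at Budget — violated.
Vic is required at Standup and at Kickoff — holds.
The Legal can't start until after the Demo — holds.
There are 2 rooms available — violated.
The Standup can't start until after the Triage — holds.
Roadmap feeds into Kickoff, so it must come first — holds.

No. Sam is required at OffsitePrep and at Budget is not satisfied.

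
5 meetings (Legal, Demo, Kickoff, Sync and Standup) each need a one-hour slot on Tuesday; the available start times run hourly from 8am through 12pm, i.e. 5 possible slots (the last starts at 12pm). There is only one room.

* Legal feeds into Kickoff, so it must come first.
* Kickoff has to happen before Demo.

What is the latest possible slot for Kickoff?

11am

Precedence pushes Kickoff to at least 9am; downstream work caps Kickoff at 11am.
Kickoff at 11am is achievable: Sync -> 9am; Kickoff -> 11am; Standup -> 10am; Demo -> 12pm; Legal -> 8am.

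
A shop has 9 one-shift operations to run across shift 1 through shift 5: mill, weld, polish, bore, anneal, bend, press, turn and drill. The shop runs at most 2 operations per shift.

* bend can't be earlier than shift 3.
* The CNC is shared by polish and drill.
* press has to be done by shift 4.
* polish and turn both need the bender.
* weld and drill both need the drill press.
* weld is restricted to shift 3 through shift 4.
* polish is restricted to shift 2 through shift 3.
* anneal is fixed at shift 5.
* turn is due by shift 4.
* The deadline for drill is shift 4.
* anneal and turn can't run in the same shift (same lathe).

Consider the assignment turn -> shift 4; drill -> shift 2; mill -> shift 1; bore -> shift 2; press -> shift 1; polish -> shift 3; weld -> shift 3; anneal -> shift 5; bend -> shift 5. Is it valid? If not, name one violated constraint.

polish and turn both need the bender — holds.
turn is due by shift 4 — holds.
anneal and turn can't run in the same shift (same lathe) — holds.
bend can't be earlier than shift 3 — holds.
anneal is fixed at shift 5 — holds.
The deadline for drill is shift 4 — holds.
weld is restricted to shift 3 through shift 4 — holds.
weld and drill both need the drill press — holds.
press has to be done by shift 4 — holds.
polish is restricted to shift 2 through shift 3 — holds.
The shop runs at most 2 operations per shift — holds.
The CNC is shared by polish and drill — holds.

Valid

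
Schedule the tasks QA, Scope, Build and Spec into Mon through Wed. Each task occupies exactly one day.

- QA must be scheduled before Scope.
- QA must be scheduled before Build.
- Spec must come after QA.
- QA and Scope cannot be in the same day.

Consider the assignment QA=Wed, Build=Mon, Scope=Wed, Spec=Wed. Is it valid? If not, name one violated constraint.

Invalid. QA must be scheduled before Build.

QA must be scheduled before Scope — violated.
Spec must come after QA — violated.
QA must be scheduled before Build — violated.
QA and Scope cannot be in the same day — violated.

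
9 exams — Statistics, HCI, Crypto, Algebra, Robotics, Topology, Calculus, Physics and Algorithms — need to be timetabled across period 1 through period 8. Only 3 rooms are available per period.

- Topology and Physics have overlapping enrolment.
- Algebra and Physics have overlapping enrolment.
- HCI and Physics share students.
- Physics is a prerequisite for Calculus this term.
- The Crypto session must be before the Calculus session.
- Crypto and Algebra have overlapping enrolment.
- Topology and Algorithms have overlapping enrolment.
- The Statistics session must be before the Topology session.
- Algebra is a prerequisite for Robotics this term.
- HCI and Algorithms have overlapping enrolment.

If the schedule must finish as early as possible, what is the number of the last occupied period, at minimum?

The precedence chain requires at least 2 distinct periods.
With at most 3 per period and 9 exams, at least 3 periods are needed.
3 works (last occupied period: period 3): for example Algorithms in period 2; Robotics in period 3; HCI in period 3; Topology in period 3; Calculus in period 2; Algebra in period 2; Physics in period 1; Crypto in period 1; Statistics in period 1.

3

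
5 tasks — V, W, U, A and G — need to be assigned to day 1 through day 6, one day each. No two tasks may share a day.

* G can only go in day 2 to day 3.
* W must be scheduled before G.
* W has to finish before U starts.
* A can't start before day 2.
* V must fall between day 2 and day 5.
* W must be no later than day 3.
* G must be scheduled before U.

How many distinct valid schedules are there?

Splitting on V: it can be day 2 (6), day 3 (6), day 4 (12), day 5 (12). Listing each branch's schedules as (W, U, A, G) by day number:
V=day 2: (1,4,5,3) (1,4,6,3) (1,5,4,3) (1,5,6,3) (1,6,4,3) (1,6,5,3) — 6.
V=day 3: (1,4,5,2) (1,4,6,2) (1,5,4,2) (1,5,6,2) (1,6,4,2) (1,6,5,2) — 6.
V=day 4: (1,3,5,2) (1,3,6,2) (1,5,2,3) (1,5,3,2) (1,5,6,2) (1,5,6,3) (1,6,2,3) (1,6,3,2) (1,6,5,2) (1,6,5,3) (2,5,6,3) (2,6,5,3) — 12.
V=day 5: (1,3,4,2) (1,3,6,2) (1,4,2,3) (1,4,3,2) (1,4,6,2) (1,4,6,3) (1,6,2,3) (1,6,3,2) (1,6,4,2) (1,6,4,3) (2,4,6,3) (2,6,4,3) — 12.
Summing: 6 + 6 + 12 + 12 = 36.

36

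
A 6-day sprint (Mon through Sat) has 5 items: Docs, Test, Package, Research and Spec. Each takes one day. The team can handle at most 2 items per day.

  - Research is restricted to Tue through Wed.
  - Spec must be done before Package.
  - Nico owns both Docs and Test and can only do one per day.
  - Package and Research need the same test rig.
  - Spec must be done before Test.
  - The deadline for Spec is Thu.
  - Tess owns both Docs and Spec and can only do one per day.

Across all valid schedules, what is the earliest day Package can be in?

Precedence pushes Package to at least Tue.
Package at Tue is achievable: Research=Wed; Spec=Mon; Docs=Wed; Test=Tue; Package=Tue.

Tue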